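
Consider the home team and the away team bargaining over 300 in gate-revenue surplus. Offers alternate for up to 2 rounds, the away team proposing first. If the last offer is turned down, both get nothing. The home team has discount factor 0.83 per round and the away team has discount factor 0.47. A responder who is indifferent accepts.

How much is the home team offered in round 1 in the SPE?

Round 2 (the home team proposes): the away team will accept anything ≥ 0, so the home team offers 0 and keeps 300.
Round 1 (the away team proposes): the home team can get 300 next round, worth 0.83 × 300 = 249 now. The away team offers 249 and keeps 300 − 249 = 51.

249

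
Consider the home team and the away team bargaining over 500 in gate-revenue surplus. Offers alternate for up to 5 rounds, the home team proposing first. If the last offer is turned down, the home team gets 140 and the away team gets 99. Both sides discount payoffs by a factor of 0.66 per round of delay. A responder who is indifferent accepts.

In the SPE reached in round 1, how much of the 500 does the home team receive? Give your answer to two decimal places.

320.14

Round 5 (the home team proposes): the away team gets 99 if talks fail, so the home team offers 99 and keeps 401.
Round 4 (the away team proposes): the home team can get 401 next round, worth 0.66 × 401 = 264.66 now; the away team offers that and keeps 235.34.
Round 3 (the home team proposes): the away team can get 235.34 next round, worth 0.66 × 235.34 = 155.3244 now. The home team offers 155.3244 and keeps 500 − 155.3244 = 344.6756.
Round 2 (the away team proposes): the home team can get 344.6756 next round, worth 0.66 × 344.6756 = 227.485896 now; the away team offers that and keeps 272.514104.
Round 1 (the home team proposes): the away team can get 272.514104 next round, worth 0.66 × 272.514104 = 179.85930864 now. The home team offers 179.85930864 and keeps 500 − 179.85930864 = 320.14069136.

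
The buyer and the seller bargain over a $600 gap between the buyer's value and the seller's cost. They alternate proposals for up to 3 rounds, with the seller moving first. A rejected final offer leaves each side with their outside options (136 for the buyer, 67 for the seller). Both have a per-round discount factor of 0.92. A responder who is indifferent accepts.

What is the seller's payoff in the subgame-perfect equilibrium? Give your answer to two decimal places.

440.73

By backward induction:
Round 3 (the seller proposes): the buyer gets 136 if talks fail, so the seller offers 136 and keeps 464.
Round 2 (the buyer proposes): the seller can get 464 next round, worth 0.92 × 464 = 426.88 now, so the buyer offers 426.88, keeping 173.12.
Round 1 (the seller proposes): the buyer can get 173.12 next round, worth 0.92 × 173.12 = 159.2704 now. The seller offers 159.2704 and keeps 600 − 159.2704 = 440.7296.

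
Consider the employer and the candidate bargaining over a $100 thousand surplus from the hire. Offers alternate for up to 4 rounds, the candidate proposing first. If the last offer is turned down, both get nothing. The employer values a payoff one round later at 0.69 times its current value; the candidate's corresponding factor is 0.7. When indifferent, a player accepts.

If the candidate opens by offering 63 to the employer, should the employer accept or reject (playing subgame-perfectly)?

Round 4 (the employer proposes): rejection yields 0 for the candidate; the employer offers 0 and keeps 100.
Round 3 (the candidate proposes): the employer can get 100 next round, worth 0.69 × 100 = 69 now; the candidate offers that and keeps 31.
Round 2 (the employer proposes): the candidate can get 31 next round, worth 0.7 × 31 = 21.7 now. The employer offers 21.7 and keeps 100 − 21.7 = 78.3.
So by rejecting in round 1, the employer gets 78.3 next round, worth 0.69 × 78.3 = 54.027 now.
Offer 63 ≥ 54.027, so the employer accepts.

Accept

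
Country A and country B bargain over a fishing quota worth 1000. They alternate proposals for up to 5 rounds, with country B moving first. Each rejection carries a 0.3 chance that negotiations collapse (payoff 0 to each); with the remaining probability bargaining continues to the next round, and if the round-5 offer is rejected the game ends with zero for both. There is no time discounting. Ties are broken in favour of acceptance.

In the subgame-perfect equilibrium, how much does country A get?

Round 5 (country B proposes): country A will accept anything ≥ 0, so country B offers 0 and keeps 1000.
Round 4 (country A proposes): rejecting gives country B an expected 0.7 × 1000 = 700, so country A offers 700, keeping 300.
Round 3 (country B proposes): rejecting gives country A an expected 0.7 × 300 = 210, so country B offers 210, keeping 790.
Round 2 (country A proposes): rejecting gives country B an expected 0.7 × 790 = 553, so country A offers 553, keeping 447.
Round 1 (country B proposes): rejecting gives country A an expected 0.7 × 447 = 312.9, so country B offers 312.9, keeping 687.1.

312.9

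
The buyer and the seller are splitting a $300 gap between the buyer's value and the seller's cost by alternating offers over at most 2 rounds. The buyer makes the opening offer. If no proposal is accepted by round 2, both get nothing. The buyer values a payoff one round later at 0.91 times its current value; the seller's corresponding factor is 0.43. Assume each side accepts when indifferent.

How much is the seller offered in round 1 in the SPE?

Round 2 (the seller proposes): rejection yields 0 for the buyer; the seller offers 0 and keeps 300.
Round 1 (the buyer proposes): the seller can get 300 next round, worth 0.43 × 300 = 129 now; the buyer offers that and keeps 171.

129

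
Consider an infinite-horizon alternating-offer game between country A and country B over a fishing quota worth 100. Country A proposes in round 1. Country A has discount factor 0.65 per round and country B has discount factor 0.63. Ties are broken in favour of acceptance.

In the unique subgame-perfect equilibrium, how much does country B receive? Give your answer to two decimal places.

37.34

In a stationary SPE each proposer offers the other exactly their discounted continuation value.
If country A keeps x when proposing and country B keeps y when proposing, then x = 100 − 0.63y and y = 100 − 0.65x.
Solving: x = 100(1 − 0.63) / (1 − 0.65·0.63) = 37 / 0.5905 ≈ 62.6588.
Country B gets 100 − 62.6588 ≈ 37.3412.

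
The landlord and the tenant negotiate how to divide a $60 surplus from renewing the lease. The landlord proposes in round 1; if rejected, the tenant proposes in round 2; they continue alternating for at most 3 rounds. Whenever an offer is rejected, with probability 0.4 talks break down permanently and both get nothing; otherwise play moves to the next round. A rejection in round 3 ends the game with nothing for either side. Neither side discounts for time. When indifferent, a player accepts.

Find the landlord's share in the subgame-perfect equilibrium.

45.6

By backward induction:
Round 3 (the landlord proposes): the tenant will accept anything ≥ 0, so the landlord offers 0 and keeps 60.
Round 2 (the tenant proposes): rejecting gives the landlord an expected 0.6 × 60 = 36. The tenant offers 36 and keeps 60 − 36 = 24.
Round 1 (the landlord proposes): rejecting gives the tenant an expected 0.6 × 24 = 14.4, so the landlord offers 14.4, keeping 45.6.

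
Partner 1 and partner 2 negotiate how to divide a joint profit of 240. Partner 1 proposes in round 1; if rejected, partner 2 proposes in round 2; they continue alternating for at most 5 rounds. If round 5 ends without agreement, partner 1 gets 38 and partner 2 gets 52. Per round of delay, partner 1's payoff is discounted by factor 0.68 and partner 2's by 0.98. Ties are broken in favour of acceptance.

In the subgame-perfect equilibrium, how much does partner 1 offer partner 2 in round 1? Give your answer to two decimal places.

Work backward from the last round.
Round 5 (partner 1 proposes): partner 2 gets 52 if talks fail, so partner 1 offers 52 and keeps 188.
Round 4 (partner 2 proposes): partner 1 can get 188 next round, worth 0.68 × 188 = 127.84 now; partner 2 offers that and keeps 112.16.
Round 3 (partner 1 proposes): partner 2 can get 112.16 next round, worth 0.98 × 112.16 = 109.9168 now, so partner 1 offers 109.9168, keeping 130.0832.
Round 2 (partner 2 proposes): partner 1 can get 130.0832 next round, worth 0.68 × 130.0832 = 88.456576 now, so partner 2 offers 88.456576, keeping 151.543424.
Round 1 (partner 1 proposes): partner 2 can get 151.543424 next round, worth 0.98 × 151.543424 = 148.51255552 now, so partner 1 offers 148.51255552, keeping 91.48744448.

148.51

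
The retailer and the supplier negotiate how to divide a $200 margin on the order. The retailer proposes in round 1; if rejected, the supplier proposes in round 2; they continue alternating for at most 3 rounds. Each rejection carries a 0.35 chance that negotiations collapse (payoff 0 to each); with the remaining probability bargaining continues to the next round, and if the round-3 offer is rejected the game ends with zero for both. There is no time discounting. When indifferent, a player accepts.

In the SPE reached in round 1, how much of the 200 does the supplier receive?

45.5

By backward induction:
Round 3 (the retailer proposes): the supplier will accept anything ≥ 0, so the retailer offers 0 and keeps 200.
Round 2 (the supplier proposes): rejecting gives the retailer an expected 0.65 × 200 = 130. The supplier offers 130 and keeps 200 − 130 = 70.
Round 1 (the retailer proposes): rejecting gives the supplier an expected 0.65 × 70 = 45.5. The retailer offers 45.5 and keeps 200 − 45.5 = 154.5.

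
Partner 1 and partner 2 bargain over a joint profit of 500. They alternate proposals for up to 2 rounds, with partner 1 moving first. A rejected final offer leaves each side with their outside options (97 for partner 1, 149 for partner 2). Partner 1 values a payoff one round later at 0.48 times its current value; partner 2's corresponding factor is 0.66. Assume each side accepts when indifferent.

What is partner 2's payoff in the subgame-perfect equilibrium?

265.98

By backward induction:
Round 2 (partner 2 proposes): partner 1 gets 97 if talks fail, so partner 2 offers 97 and keeps 403.
Round 1 (partner 1 proposes): partner 2 can get 403 next round, worth 0.66 × 403 = 265.98 now, so partner 1 offers 265.98, keeping 234.02.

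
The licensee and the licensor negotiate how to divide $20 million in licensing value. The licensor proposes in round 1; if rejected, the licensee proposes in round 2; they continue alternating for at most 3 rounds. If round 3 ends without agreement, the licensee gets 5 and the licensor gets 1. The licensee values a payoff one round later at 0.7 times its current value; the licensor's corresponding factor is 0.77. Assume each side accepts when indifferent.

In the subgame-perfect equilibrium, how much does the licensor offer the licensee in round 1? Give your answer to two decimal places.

Round 3 (the licensor proposes): the licensee gets 5 if talks fail, so the licensor offers 5 and keeps 15.
Round 2 (the licensee proposes): the licensor can get 15 next round, worth 0.77 × 15 = 11.55 now; the licensee offers that and keeps 8.45.
Round 1 (the licensor proposes): the licensee can get 8.45 next round, worth 0.7 × 8.45 = 5.915 now; the licensor offers that and keeps 14.085.

5.92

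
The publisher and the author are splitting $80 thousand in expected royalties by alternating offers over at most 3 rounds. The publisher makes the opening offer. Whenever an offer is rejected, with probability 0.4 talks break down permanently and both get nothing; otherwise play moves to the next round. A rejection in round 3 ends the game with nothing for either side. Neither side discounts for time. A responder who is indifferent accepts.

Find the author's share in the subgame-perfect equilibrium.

Round 3 (the publisher proposes): the author will accept anything ≥ 0, so the publisher offers 0 and keeps 80.
Round 2 (the author proposes): rejecting gives the publisher an expected 0.6 × 80 = 48; the author offers that and keeps 32.
Round 1 (the publisher proposes): rejecting gives the author an expected 0.6 × 32 = 19.2, so the publisher offers 19.2, keeping 60.8.

19.2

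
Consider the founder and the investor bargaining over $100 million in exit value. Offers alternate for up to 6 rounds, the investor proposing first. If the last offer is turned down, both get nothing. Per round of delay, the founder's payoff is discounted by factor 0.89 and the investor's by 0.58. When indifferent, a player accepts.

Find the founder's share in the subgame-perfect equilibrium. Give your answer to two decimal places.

Round 6 (the founder proposes): the investor will accept anything ≥ 0, so the founder offers 0 and keeps 100.
Round 5 (the investor proposes): the founder can get 100 next round, worth 0.89 × 100 = 89 now; the investor offers that and keeps 11.
Round 4 (the founder proposes): the investor can get 11 next round, worth 0.58 × 11 = 6.38 now, so the founder offers 6.38, keeping 93.62.
Round 3 (the investor proposes): the founder can get 93.62 next round, worth 0.89 × 93.62 = 83.3218 now. The investor offers 83.3218 and keeps 100 − 83.3218 = 16.6782.
Round 2 (the founder proposes): the investor can get 16.6782 next round, worth 0.58 × 16.6782 = 9.673356 now, so the founder offers 9.673356, keeping 90.326644.
Round 1 (the investor proposes): the founder can get 90.326644 next round, worth 0.89 × 90.326644 = 80.39071316 now, so the investor offers 80.39071316, keeping 19.60928684.

80.39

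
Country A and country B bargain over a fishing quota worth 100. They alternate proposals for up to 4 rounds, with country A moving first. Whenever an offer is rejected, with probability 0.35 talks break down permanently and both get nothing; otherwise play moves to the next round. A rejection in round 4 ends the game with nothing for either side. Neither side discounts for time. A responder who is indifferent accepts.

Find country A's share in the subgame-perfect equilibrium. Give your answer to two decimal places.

49.79

By backward induction:
Round 4 (country B proposes): country A will accept anything ≥ 0, so country B offers 0 and keeps 100.
Round 3 (country A proposes): rejecting gives country B an expected 0.65 × 100 = 65. Country A offers 65 and keeps 100 − 65 = 35.
Round 2 (country B proposes): rejecting gives country A an expected 0.65 × 35 = 22.75; country B offers that and keeps 77.25.
Round 1 (country A proposes): rejecting gives country B an expected 0.65 × 77.25 = 50.2125; country A offers that and keeps 49.7875.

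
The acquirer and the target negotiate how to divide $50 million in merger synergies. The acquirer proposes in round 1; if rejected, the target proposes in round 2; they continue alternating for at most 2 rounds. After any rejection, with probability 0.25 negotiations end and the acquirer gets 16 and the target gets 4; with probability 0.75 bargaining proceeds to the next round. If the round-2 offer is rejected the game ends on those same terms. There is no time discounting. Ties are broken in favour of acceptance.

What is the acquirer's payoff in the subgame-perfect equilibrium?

Round 2 (the target proposes): the acquirer gets 16 if talks fail, so the target offers 16 and keeps 34.
Round 1 (the acquirer proposes): rejecting gives the target an expected 0.75 × 34 + 0.25 × 4 = 26.5. The acquirer offers 26.5 and keeps 50 − 26.5 = 23.5.

23.5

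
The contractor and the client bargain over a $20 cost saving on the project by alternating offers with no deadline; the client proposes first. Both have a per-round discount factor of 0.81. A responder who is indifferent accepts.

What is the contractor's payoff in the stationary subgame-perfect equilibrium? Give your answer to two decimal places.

8.95

Let x be the client's share when the client proposes and y be the contractor's share when the contractor proposes.
The contractor accepts iff offered ≥ 0.81·y, so x = 20 − 0.81y. Symmetrically y = 20 − 0.81x.
Substituting: x = 20 − 0.81(20 − 0.81x), giving x(1 − 0.81·0.81) = 20(1 − 0.81).
So x = 20 × 0.19 / 0.3439 ≈ 11.0497, and the contractor receives 20 − x ≈ 8.9503.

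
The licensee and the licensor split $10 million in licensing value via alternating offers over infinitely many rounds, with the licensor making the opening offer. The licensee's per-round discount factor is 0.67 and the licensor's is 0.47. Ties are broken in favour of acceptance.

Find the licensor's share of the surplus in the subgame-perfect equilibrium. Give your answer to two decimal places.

Let x be the licensor's share when the licensor proposes and y be the licensee's share when the licensee proposes.
The licensee accepts iff offered ≥ 0.67·y, so x = 10 − 0.67y. Symmetrically y = 10 − 0.47x.
Substituting: x = 10 − 0.67(10 − 0.47x), giving x(1 − 0.47·0.67) = 10(1 − 0.67).
So x = 10 × 0.33 / 0.6851 ≈ 4.8168, and the licensee receives 10 − x ≈ 5.1832.

4.82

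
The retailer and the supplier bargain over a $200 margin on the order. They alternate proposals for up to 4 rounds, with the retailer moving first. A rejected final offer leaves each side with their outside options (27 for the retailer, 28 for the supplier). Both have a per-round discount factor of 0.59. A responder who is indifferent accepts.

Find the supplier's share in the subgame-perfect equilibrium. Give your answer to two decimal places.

Work backward from the last round.
Round 4 (the supplier proposes): the retailer gets 27 if talks fail, so the supplier offers 27 and keeps 173.
Round 3 (the retailer proposes): the supplier can get 173 next round, worth 0.59 × 173 = 102.07 now; the retailer offers that and keeps 97.93.
Round 2 (the supplier proposes): the retailer can get 97.93 next round, worth 0.59 × 97.93 = 57.7787 now; the supplier offers that and keeps 142.2213.
Round 1 (the retailer proposes): the supplier can get 142.2213 next round, worth 0.59 × 142.2213 = 83.910567 now; the retailer offers that and keeps 116.089433.

83.91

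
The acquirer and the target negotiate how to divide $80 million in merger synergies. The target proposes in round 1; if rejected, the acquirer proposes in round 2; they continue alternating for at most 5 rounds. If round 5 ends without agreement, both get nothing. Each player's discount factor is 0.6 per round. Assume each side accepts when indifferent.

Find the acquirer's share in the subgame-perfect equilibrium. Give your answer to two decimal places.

26.11

Round 5 (the target proposes): rejection yields 0 for the acquirer; the target offers 0 and keeps 80.
Round 4 (the acquirer proposes): the target can get 80 next round, worth 0.6 × 80 = 48 now. The acquirer offers 48 and keeps 80 − 48 = 32.
Round 3 (the target proposes): the acquirer can get 32 next round, worth 0.6 × 32 = 19.2 now; the target offers that and keeps 60.8.
Round 2 (the acquirer proposes): the target can get 60.8 next round, worth 0.6 × 60.8 = 36.48 now. The acquirer offers 36.48 and keeps 80 − 36.48 = 43.52.
Round 1 (the target proposes): the acquirer can get 43.52 next round, worth 0.6 × 43.52 = 26.112 now, so the target offers 26.112, keeping 53.888.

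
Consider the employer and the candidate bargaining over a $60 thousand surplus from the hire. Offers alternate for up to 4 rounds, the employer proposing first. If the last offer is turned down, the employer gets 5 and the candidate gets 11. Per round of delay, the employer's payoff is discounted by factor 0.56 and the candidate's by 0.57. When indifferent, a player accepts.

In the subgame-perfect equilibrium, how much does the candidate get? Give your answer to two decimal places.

25.05

Round 4 (the candidate proposes): the employer gets 5 if talks fail, so the candidate offers 5 and keeps 55.
Round 3 (the employer proposes): the candidate can get 55 next round, worth 0.57 × 55 = 31.35 now, so the employer offers 31.35, keeping 28.65.
Round 2 (the candidate proposes): the employer can get 28.65 next round, worth 0.56 × 28.65 = 16.044 now, so the candidate offers 16.044, keeping 43.956.
Round 1 (the employer proposes): the candidate can get 43.956 next round, worth 0.57 × 43.956 = 25.05492 now, so the employer offers 25.05492, keeping 34.94508.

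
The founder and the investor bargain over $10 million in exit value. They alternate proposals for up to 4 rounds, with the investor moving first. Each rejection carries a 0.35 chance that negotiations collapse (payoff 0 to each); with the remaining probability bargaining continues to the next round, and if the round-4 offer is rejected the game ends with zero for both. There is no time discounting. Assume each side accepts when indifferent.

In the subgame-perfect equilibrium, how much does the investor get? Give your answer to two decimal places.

Round 4 (the founder proposes): the investor will accept anything ≥ 0, so the founder offers 0 and keeps 10.
Round 3 (the investor proposes): rejecting gives the founder an expected 0.65 × 10 = 6.5. The investor offers 6.5 and keeps 10 − 6.5 = 3.5.
Round 2 (the founder proposes): rejecting gives the investor an expected 0.65 × 3.5 = 2.275, so the founder offers 2.275, keeping 7.725.
Round 1 (the investor proposes): rejecting gives the founder an expected 0.65 × 7.725 = 5.02125. The investor offers 5.02125 and keeps 10 − 5.02125 = 4.97875.

4.98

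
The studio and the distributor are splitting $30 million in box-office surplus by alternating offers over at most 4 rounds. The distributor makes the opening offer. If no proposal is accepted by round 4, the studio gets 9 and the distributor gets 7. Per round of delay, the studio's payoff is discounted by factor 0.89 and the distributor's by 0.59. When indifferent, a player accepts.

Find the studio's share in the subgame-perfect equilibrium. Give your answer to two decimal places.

Round 4 (the studio proposes): the distributor gets 7 if talks fail, so the studio offers 7 and keeps 23.
Round 3 (the distributor proposes): the studio can get 23 next round, worth 0.89 × 23 = 20.47 now; the distributor offers that and keeps 9.53.
Round 2 (the studio proposes): the distributor can get 9.53 next round, worth 0.59 × 9.53 = 5.6227 now. The studio offers 5.6227 and keeps 30 − 5.6227 = 24.3773.
Round 1 (the distributor proposes): the studio can get 24.3773 next round, worth 0.89 × 24.3773 = 21.695797 now, so the distributor offers 21.695797, keeping 8.304203.

21.70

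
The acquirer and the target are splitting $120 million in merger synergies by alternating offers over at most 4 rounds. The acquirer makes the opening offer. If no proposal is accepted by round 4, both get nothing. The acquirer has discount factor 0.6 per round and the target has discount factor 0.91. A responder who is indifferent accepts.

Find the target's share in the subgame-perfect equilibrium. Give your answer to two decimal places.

Round 4 (the target proposes): the acquirer will accept anything ≥ 0, so the target offers 0 and keeps 120.
Round 3 (the acquirer proposes): the target can get 120 next round, worth 0.91 × 120 = 109.2 now. The acquirer offers 109.2 and keeps 120 − 109.2 = 10.8.
Round 2 (the target proposes): the acquirer can get 10.8 next round, worth 0.6 × 10.8 = 6.48 now, so the target offers 6.48, keeping 113.52.
Round 1 (the acquirer proposes): the target can get 113.52 next round, worth 0.91 × 113.52 = 103.3032 now. The acquirer offers 103.3032 and keeps 120 − 103.3032 = 16.6968.

103.30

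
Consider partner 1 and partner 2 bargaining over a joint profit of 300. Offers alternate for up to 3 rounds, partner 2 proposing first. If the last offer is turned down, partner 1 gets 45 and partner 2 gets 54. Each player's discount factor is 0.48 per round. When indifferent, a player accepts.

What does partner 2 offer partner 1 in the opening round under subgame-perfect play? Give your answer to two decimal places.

Round 3 (partner 2 proposes): partner 1 gets 45 if talks fail, so partner 2 offers 45 and keeps 255.
Round 2 (partner 1 proposes): partner 2 can get 255 next round, worth 0.48 × 255 = 122.4 now. Partner 1 offers 122.4 and keeps 300 − 122.4 = 177.6.
Round 1 (partner 2 proposes): partner 1 can get 177.6 next round, worth 0.48 × 177.6 = 85.248 now, so partner 2 offers 85.248, keeping 214.752.

85.25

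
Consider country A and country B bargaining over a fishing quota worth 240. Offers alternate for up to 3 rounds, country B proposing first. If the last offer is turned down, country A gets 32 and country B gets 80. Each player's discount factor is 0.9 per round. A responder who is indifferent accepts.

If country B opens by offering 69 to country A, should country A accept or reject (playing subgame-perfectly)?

Round 3 (country B proposes): country A gets 32 if talks fail, so country B offers 32 and keeps 208.
Round 2 (country A proposes): country B can get 208 next round, worth 0.9 × 208 = 187.2 now. Country A offers 187.2 and keeps 240 − 187.2 = 52.8.
So by rejecting in round 1, country A gets 52.8 next round, worth 0.9 × 52.8 = 47.52 now.
Offer 69 ≥ 47.52, so country A accepts.

Accept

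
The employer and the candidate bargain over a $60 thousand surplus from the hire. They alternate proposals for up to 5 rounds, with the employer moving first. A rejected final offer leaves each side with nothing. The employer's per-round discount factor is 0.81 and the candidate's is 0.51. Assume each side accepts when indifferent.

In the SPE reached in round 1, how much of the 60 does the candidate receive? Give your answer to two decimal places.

8.22

Round 5 (the employer proposes): the candidate will accept anything ≥ 0, so the employer offers 0 and keeps 60.
Round 4 (the candidate proposes): the employer can get 60 next round, worth 0.81 × 60 = 48.6 now, so the candidate offers 48.6, keeping 11.4.
Round 3 (the employer proposes): the candidate can get 11.4 next round, worth 0.51 × 11.4 = 5.814 now; the employer offers that and keeps 54.186.
Round 2 (the candidate proposes): the employer can get 54.186 next round, worth 0.81 × 54.186 = 43.89066 now. The candidate offers 43.89066 and keeps 60 − 43.89066 = 16.10934.
Round 1 (the employer proposes): the candidate can get 16.10934 next round, worth 0.51 × 16.10934 = 8.2157634 now; the employer offers that and keeps 51.7842366.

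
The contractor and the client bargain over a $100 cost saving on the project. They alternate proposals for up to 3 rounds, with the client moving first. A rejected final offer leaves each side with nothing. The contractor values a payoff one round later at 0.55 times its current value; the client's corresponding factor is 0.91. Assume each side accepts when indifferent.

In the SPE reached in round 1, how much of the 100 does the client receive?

Round 3 (the client proposes): the contractor will accept anything ≥ 0, so the client offers 0 and keeps 100.
Round 2 (the contractor proposes): the client can get 100 next round, worth 0.91 × 100 = 91 now, so the contractor offers 91, keeping 9.
Round 1 (the client proposes): the contractor can get 9 next round, worth 0.55 × 9 = 4.95 now, so the client offers 4.95, keeping 95.05.

95.05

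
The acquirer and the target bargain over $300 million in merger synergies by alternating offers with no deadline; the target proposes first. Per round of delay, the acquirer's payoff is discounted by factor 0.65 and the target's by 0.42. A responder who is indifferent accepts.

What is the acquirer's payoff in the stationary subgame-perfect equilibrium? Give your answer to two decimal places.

155.57

In a stationary SPE each proposer offers the other exactly their discounted continuation value.
If the target keeps x when proposing and the acquirer keeps y when proposing, then x = 300 − 0.65y and y = 300 − 0.42x.
Solving: x = 300(1 − 0.65) / (1 − 0.42·0.65) = 105 / 0.727 ≈ 144.4292.
The acquirer gets 300 − 144.4292 ≈ 155.5708.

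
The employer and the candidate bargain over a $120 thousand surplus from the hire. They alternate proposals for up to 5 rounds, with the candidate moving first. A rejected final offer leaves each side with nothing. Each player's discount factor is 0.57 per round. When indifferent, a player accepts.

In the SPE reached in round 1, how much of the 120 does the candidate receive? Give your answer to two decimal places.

81.03

Round 5 (the candidate proposes): rejection yields 0 for the employer; the candidate offers 0 and keeps 120.
Round 4 (the employer proposes): the candidate can get 120 next round, worth 0.57 × 120 = 68.4 now; the employer offers that and keeps 51.6.
Round 3 (the candidate proposes): the employer can get 51.6 next round, worth 0.57 × 51.6 = 29.412 now. The candidate offers 29.412 and keeps 120 − 29.412 = 90.588.
Round 2 (the employer proposes): the candidate can get 90.588 next round, worth 0.57 × 90.588 = 51.63516 now; the employer offers that and keeps 68.36484.
Round 1 (the candidate proposes): the employer can get 68.36484 next round, worth 0.57 × 68.36484 = 38.9679588 now; the candidate offers that and keeps 81.0320412.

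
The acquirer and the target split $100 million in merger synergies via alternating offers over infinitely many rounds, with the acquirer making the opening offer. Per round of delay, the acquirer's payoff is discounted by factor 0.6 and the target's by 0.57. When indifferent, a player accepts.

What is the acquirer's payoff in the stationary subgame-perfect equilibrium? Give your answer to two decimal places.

When the acquirer proposes, the target accepts any offer worth at least 0.57 times what the target would get by proposing next round; and vice versa.
This gives x = 100 − 0.57y and y = 100 − 0.6x, where x and y are each side's share when it proposes.
Hence (1 − 0.57·0.6)x = 100(1 − 0.57), i.e. 0.658·x = 43.
x ≈ 65.3495; the target's share is 100 − x ≈ 34.6505.

65.35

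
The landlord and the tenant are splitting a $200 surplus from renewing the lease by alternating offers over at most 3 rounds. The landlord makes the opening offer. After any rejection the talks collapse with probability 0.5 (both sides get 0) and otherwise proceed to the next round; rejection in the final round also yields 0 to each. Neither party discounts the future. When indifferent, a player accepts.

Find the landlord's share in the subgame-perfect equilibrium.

Round 3 (the landlord proposes): rejection yields 0 for the tenant; the landlord offers 0 and keeps 200.
Round 2 (the tenant proposes): rejecting gives the landlord an expected 0.5 × 200 = 100, so the tenant offers 100, keeping 100.
Round 1 (the landlord proposes): rejecting gives the tenant an expected 0.5 × 100 = 50, so the landlord offers 50, keeping 150.

150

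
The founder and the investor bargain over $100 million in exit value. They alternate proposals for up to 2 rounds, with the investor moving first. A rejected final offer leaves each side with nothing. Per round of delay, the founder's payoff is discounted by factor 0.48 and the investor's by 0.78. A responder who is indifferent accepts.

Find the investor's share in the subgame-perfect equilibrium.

52

Work backward from the last round.
Round 2 (the founder proposes): rejection yields 0 for the investor; the founder offers 0 and keeps 100.
Round 1 (the investor proposes): the founder can get 100 next round, worth 0.48 × 100 = 48 now; the investor offers that and keeps 52.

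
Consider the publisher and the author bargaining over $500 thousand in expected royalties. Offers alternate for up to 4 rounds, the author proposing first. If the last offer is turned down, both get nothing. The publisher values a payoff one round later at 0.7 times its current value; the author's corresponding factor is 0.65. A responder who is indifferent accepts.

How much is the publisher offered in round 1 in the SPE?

281.75

Round 4 (the publisher proposes): rejection yields 0 for the author; the publisher offers 0 and keeps 500.
Round 3 (the author proposes): the publisher can get 500 next round, worth 0.7 × 500 = 350 now; the author offers that and keeps 150.
Round 2 (the publisher proposes): the author can get 150 next round, worth 0.65 × 150 = 97.5 now; the publisher offers that and keeps 402.5.
Round 1 (the author proposes): the publisher can get 402.5 next round, worth 0.7 × 402.5 = 281.75 now, so the author offers 281.75, keeping 218.25.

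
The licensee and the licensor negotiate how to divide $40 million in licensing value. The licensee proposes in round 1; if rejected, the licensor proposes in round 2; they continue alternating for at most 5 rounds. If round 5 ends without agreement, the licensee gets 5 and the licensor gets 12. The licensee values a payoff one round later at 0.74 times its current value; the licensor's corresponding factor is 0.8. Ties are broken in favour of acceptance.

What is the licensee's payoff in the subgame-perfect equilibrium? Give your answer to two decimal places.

22.55

Round 5 (the licensee proposes): the licensor gets 12 if talks fail, so the licensee offers 12 and keeps 28.
Round 4 (the licensor proposes): the licensee can get 28 next round, worth 0.74 × 28 = 20.72 now, so the licensor offers 20.72, keeping 19.28.
Round 3 (the licensee proposes): the licensor can get 19.28 next round, worth 0.8 × 19.28 = 15.424 now. The licensee offers 15.424 and keeps 40 − 15.424 = 24.576.
Round 2 (the licensor proposes): the licensee can get 24.576 next round, worth 0.74 × 24.576 = 18.18624 now. The licensor offers 18.18624 and keeps 40 − 18.18624 = 21.81376.
Round 1 (the licensee proposes): the licensor can get 21.81376 next round, worth 0.8 × 21.81376 = 17.451008 now; the licensee offers that and keeps 22.548992.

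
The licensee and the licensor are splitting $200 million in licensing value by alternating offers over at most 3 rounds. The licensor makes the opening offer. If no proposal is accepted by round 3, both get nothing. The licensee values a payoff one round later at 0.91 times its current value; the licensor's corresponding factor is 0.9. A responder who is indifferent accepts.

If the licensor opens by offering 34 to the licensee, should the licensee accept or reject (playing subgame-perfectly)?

Work out the licensee's continuation value if the offer is rejected.
Round 3 (the licensor proposes): rejection yields 0 for the licensee; the licensor offers 0 and keeps 200.
Round 2 (the licensee proposes): the licensor can get 200 next round, worth 0.9 × 200 = 180 now. The licensee offers 180 and keeps 200 − 180 = 20.
So by rejecting in round 1, the licensee gets 20 next round, worth 0.91 × 20 = 18.2 now.
Offer 34 ≥ 18.2, so the licensee accepts.

Accept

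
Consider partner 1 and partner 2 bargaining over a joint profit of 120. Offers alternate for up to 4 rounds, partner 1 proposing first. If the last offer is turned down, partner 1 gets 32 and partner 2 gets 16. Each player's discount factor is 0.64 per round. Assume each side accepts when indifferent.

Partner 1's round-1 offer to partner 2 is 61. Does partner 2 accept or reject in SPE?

Accept

Work out partner 2's continuation value if the offer is rejected.
Round 4 (partner 2 proposes): partner 1 gets 32 if talks fail, so partner 2 offers 32 and keeps 88.
Round 3 (partner 1 proposes): partner 2 can get 88 next round, worth 0.64 × 88 = 56.32 now, so partner 1 offers 56.32, keeping 63.68.
Round 2 (partner 2 proposes): partner 1 can get 63.68 next round, worth 0.64 × 63.68 = 40.7552 now, so partner 2 offers 40.7552, keeping 79.2448.
So by rejecting in round 1, partner 2 gets 79.2448 next round, worth 0.64 × 79.2448 = 50.716672 now.
Offer 61 ≥ 50.716672, so partner 2 accepts.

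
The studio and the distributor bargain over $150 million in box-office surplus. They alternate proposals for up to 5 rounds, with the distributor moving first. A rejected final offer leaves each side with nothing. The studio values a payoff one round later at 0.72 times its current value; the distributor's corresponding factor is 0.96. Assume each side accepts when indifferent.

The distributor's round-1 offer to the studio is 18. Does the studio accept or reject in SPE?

Round 5 (the distributor proposes): rejection yields 0 for the studio; the distributor offers 0 and keeps 150.
Round 4 (the studio proposes): the distributor can get 150 next round, worth 0.96 × 150 = 144 now, so the studio offers 144, keeping 6.
Round 3 (the distributor proposes): the studio can get 6 next round, worth 0.72 × 6 = 4.32 now; the distributor offers that and keeps 145.68.
Round 2 (the studio proposes): the distributor can get 145.68 next round, worth 0.96 × 145.68 = 139.8528 now, so the studio offers 139.8528, keeping 10.1472.
So by rejecting in round 1, the studio gets 10.1472 next round, worth 0.72 × 10.1472 = 7.305984 now.
Offer 18 ≥ 7.305984, so the studio accepts.

Accept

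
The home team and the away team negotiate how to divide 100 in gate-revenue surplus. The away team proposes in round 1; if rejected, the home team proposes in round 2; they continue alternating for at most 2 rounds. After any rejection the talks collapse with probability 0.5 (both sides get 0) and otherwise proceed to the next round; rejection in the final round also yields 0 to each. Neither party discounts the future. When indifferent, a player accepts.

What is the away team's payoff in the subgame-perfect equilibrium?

50

By backward induction:
Round 2 (the home team proposes): the away team will accept anything ≥ 0, so the home team offers 0 and keeps 100.
Round 1 (the away team proposes): rejecting gives the home team an expected 0.5 × 100 = 50. The away team offers 50 and keeps 100 − 50 = 50.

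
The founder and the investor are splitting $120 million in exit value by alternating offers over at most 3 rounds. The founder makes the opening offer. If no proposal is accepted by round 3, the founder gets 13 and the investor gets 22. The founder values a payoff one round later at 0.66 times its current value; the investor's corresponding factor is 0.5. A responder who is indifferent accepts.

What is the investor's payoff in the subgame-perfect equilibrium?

By backward induction:
Round 3 (the founder proposes): the investor gets 22 if talks fail, so the founder offers 22 and keeps 98.
Round 2 (the investor proposes): the founder can get 98 next round, worth 0.66 × 98 = 64.68 now; the investor offers that and keeps 55.32.
Round 1 (the founder proposes): the investor can get 55.32 next round, worth 0.5 × 55.32 = 27.66 now; the founder offers that and keeps 92.34.

27.66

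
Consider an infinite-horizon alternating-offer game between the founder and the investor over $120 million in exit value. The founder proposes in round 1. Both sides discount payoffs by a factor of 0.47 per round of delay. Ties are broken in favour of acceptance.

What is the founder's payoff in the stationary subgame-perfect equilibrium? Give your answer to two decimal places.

81.63

When the founder proposes, the investor accepts any offer worth at least 0.47 times what the investor would get by proposing next round; and vice versa.
This gives x = 120 − 0.47y and y = 120 − 0.47x, where x and y are each side's share when it proposes.
Hence (1 − 0.47·0.47)x = 120(1 − 0.47), i.e. 0.7791·x = 63.6.
x ≈ 81.6327; the investor's share is 120 − x ≈ 38.3673.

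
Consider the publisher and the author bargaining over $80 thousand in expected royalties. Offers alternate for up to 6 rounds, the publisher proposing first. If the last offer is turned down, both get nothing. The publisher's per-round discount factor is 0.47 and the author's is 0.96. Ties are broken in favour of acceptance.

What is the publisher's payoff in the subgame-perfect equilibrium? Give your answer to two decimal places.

Round 6 (the author proposes): rejection yields 0 for the publisher; the author offers 0 and keeps 80.
Round 5 (the publisher proposes): the author can get 80 next round, worth 0.96 × 80 = 76.8 now, so the publisher offers 76.8, keeping 3.2.
Round 4 (the author proposes): the publisher can get 3.2 next round, worth 0.47 × 3.2 = 1.504 now, so the author offers 1.504, keeping 78.496.
Round 3 (the publisher proposes): the author can get 78.496 next round, worth 0.96 × 78.496 = 75.35616 now, so the publisher offers 75.35616, keeping 4.64384.
Round 2 (the author proposes): the publisher can get 4.64384 next round, worth 0.47 × 4.64384 = 2.1826048 now, so the author offers 2.1826048, keeping 77.8173952.
Round 1 (the publisher proposes): the author can get 77.8173952 next round, worth 0.96 × 77.8173952 = 74.704699392 now. The publisher offers 74.704699392 and keeps 80 − 74.704699392 = 5.295300608.

5.30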